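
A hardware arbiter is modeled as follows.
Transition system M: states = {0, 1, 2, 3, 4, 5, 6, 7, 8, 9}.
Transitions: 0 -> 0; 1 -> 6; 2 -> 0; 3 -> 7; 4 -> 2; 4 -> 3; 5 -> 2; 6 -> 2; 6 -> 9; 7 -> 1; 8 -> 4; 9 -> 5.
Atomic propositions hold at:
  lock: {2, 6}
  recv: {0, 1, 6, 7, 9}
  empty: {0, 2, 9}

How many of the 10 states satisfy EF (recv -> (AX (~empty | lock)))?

Sat(~empty) = {1, 3, 4, 5, 6, 7, 8}
Sat(~empty | lock) = {1, 2, 3, 4, 5, 6, 7, 8}
Sat(AX (~empty | lock)) = {s : every successor in {1, 2, 3, 4, 5, 6, 7, 8}} = {1, 3, 4, 5, 7, 8, 9}
Sat(recv -> (AX (~empty | lock))) = {1, 2, 3, 4, 5, 7, 8, 9}
EF (recv -> (AX (~empty | lock))): least fixpoint, start Z0 = {1, 2, 3, 4, 5, 7, 8, 9}, add states with some successor in Z. Z1 = {1, 2, 3, 4, 5, 6, 7, 8, 9}; fixed.
Sat(EF (recv -> (AX (~empty | lock)))) = {1, 2, 3, 4, 5, 6, 7, 8, 9}
|Sat(EF (recv -> (AX (~empty | lock))))| = |{1, 2, 3, 4, 5, 6, 7, 8, 9}| = 9.

9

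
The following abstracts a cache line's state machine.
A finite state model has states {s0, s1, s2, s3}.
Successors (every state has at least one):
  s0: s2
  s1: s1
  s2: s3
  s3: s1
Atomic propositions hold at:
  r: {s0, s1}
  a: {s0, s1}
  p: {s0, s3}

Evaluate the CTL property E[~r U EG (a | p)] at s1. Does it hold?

Yes

Sat(~r) = {s2, s3}
Sat(a | p) = {s0, s1, s3}
EG (a | p): greatest fixpoint, start Z0 = {s0, s1, s3}, keep only states in Sat with some successor in Z. Z1 = {s1, s3}; fixed.
Sat(EG (a | p)) = {s1, s3}
E[~r U EG (a | p)]: least fixpoint, start Z0 = Sat(EG (a | p)) = {s1, s3}, add states in Sat(~r) with some successor in Z. Z1 = {s1, s2, s3}; fixed.
Sat(E[~r U EG (a | p)]) = {s1, s2, s3}
s1 ∈ Sat(E[~r U EG (a | p)]) = {s1, s2, s3}, so the formula holds at s1.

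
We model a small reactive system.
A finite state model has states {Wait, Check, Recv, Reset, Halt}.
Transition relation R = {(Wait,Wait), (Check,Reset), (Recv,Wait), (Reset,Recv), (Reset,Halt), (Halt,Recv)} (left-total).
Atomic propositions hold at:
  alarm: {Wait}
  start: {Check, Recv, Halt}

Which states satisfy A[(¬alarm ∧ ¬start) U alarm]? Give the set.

{Wait}

Sat(¬alarm) = {Check, Recv, Reset, Halt}
Sat(¬start) = {Wait, Reset}
Sat(¬alarm ∧ ¬start) = {Reset}
A[(¬alarm ∧ ¬start) U alarm]: least fixpoint, start Z0 = Sat(alarm) = {Wait}, add states in Sat(¬alarm ∧ ¬start) with every successor in Z. Already a fixed point.
Sat(A[(¬alarm ∧ ¬start) U alarm]) = {Wait}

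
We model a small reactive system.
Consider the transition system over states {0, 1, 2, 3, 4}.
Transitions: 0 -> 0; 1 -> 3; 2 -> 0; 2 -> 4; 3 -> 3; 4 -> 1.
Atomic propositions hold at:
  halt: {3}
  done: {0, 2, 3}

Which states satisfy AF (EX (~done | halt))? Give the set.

Sat(~done) = {1, 4}
Sat(~done | halt) = {1, 3, 4}
Sat(EX (~done | halt)) = {s : some successor in {1, 3, 4}} = {1, 2, 3, 4}
AF (EX (~done | halt)): least fixpoint, start Z0 = {1, 2, 3, 4}, add states with every successor in Z. Already a fixed point.
Sat(AF (EX (~done | halt))) = {1, 2, 3, 4}

{1, 2, 3, 4}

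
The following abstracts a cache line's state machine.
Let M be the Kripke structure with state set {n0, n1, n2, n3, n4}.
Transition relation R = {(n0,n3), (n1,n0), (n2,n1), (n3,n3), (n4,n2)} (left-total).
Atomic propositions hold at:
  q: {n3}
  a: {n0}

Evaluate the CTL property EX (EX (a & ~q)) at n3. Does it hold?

No

Sat(~q) = {n0, n1, n2, n4}
Sat(a & ~q) = {n0}
Sat(EX (a & ~q)) = {s : some successor in {n0}} = {n1}
Sat(EX (EX (a & ~q))) = {s : some successor in {n1}} = {n2}
n3 ∉ Sat(EX (EX (a & ~q))) = {n2}, so the formula does not hold at n3.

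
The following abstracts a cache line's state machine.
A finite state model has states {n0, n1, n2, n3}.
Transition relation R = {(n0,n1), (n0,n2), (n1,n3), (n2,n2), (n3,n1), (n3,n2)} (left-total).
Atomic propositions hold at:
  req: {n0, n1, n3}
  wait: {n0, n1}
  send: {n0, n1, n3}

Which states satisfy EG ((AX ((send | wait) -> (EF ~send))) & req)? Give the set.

Sat(send | wait) = {n0, n1, n3}
Sat(~send) = {n2}
EF ~send: least fixpoint, start Z0 = {n2}, add states with some successor in Z. Z1 = {n0, n2, n3}; Z2 = {n0, n1, n2, n3}; fixed.
Sat(EF ~send) = {n0, n1, n2, n3}
Sat((send | wait) -> (EF ~send)) = {n0, n1, n2, n3}
Sat(AX ((send | wait) -> (EF ~send))) = {s : every successor in {n0, n1, n2, n3}} = {n0, n1, n2, n3}
Sat((AX ((send | wait) -> (EF ~send))) & req) = {n0, n1, n3}
EG ((AX ((send | wait) -> (EF ~send))) & req): greatest fixpoint, start Z0 = {n0, n1, n3}, keep only states in Sat with some successor in Z. Already a fixed point.
Sat(EG ((AX ((send | wait) -> (EF ~send))) & req)) = {n0, n1, n3}

{n0, n1, n3}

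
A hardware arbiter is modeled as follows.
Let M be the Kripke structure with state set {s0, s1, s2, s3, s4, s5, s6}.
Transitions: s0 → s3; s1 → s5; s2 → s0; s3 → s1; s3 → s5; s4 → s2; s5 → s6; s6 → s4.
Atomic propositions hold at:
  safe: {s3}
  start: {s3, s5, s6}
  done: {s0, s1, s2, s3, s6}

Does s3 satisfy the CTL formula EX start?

Yes

Sat(EX start) = {s : some successor in {s3, s5, s6}} = {s0, s1, s3, s5}
s3 ∈ Sat(EX start) = {s0, s1, s3, s5}, so the formula holds at s3.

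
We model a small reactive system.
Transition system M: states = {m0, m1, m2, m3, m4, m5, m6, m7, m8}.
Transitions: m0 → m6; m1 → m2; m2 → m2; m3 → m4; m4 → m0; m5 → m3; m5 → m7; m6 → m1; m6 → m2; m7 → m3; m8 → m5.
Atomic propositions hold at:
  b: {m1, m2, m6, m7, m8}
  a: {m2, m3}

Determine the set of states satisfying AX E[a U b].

E[a U b]: least fixpoint, start Z0 = Sat(b) = {m1, m2, m6, m7, m8}, add states in Sat(a) with some successor in Z. Already a fixed point.
Sat(E[a U b]) = {m1, m2, m6, m7, m8}
Sat(AX E[a U b]) = {s : every successor in {m1, m2, m6, m7, m8}} = {m0, m1, m2, m6}

{m0, m1, m2, m6}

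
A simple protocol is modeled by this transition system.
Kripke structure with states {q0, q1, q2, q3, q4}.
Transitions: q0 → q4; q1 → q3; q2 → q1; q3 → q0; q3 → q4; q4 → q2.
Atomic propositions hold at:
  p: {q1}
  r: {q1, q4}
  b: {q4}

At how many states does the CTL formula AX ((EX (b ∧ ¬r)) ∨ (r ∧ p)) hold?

1

Sat(¬r) = {q0, q2, q3}
Sat(b ∧ ¬r) = ∅
Sat(EX (b ∧ ¬r)) = {s : some successor in ∅} = ∅
Sat(r ∧ p) = {q1}
Sat((EX (b ∧ ¬r)) ∨ (r ∧ p)) = {q1}
Sat(AX ((EX (b ∧ ¬r)) ∨ (r ∧ p))) = {s : every successor in {q1}} = {q2}
|Sat(AX ((EX (b ∧ ¬r)) ∨ (r ∧ p)))| = |{q2}| = 1.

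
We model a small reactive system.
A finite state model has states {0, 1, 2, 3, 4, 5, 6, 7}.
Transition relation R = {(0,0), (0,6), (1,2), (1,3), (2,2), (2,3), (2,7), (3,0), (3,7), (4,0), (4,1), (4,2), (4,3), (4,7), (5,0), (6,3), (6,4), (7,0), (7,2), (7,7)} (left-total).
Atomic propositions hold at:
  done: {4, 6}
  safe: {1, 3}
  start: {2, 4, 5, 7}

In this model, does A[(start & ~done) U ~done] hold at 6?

No

Sat(~done) = {0, 1, 2, 3, 5, 7}
Sat(start & ~done) = {2, 5, 7}
A[(start & ~done) U ~done]: least fixpoint, start Z0 = Sat(~done) = {0, 1, 2, 3, 5, 7}, add states in Sat(start & ~done) with every successor in Z. Already a fixed point.
Sat(A[(start & ~done) U ~done]) = {0, 1, 2, 3, 5, 7}
6 ∉ Sat(A[(start & ~done) U ~done]) = {0, 1, 2, 3, 5, 7}, so the formula does not hold at 6.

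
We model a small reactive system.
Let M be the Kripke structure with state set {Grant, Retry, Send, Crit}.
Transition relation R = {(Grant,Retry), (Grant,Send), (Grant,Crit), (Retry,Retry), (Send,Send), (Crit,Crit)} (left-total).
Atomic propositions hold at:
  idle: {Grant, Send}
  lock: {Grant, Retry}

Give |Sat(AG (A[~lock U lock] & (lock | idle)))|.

Sat(~lock) = {Send, Crit}
A[~lock U lock]: least fixpoint, start Z0 = Sat(lock) = {Grant, Retry}, add states in Sat(~lock) with every successor in Z. Already a fixed point.
Sat(A[~lock U lock]) = {Grant, Retry}
Sat(lock | idle) = {Grant, Retry, Send}
Sat(A[~lock U lock] & (lock | idle)) = {Grant, Retry}
AG (A[~lock U lock] & (lock | idle)): greatest fixpoint, start Z0 = {Grant, Retry}, keep only states in Sat with every successor in Z. Z1 = {Retry}; fixed.
Sat(AG (A[~lock U lock] & (lock | idle))) = {Retry}
|Sat(AG (A[~lock U lock] & (lock | idle)))| = |{Retry}| = 1.

1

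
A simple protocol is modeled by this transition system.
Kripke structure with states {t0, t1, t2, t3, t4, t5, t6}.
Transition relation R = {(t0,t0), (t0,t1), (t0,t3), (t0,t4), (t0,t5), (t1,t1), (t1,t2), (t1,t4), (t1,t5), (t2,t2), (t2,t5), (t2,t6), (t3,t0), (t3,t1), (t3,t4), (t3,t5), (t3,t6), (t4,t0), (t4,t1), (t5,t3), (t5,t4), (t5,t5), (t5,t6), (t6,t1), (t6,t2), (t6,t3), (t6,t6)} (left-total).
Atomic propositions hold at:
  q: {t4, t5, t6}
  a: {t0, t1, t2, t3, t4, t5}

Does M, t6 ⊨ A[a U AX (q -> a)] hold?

No

Sat(q -> a) = {t0, t1, t2, t3, t4, t5}
Sat(AX (q -> a)) = {s : every successor in {t0, t1, t2, t3, t4, t5}} = {t0, t1, t4}
A[a U AX (q -> a)]: least fixpoint, start Z0 = Sat(AX (q -> a)) = {t0, t1, t4}, add states in Sat(a) with every successor in Z. Already a fixed point.
Sat(A[a U AX (q -> a)]) = {t0, t1, t4}
t6 ∉ Sat(A[a U AX (q -> a)]) = {t0, t1, t4}, so the formula does not hold at t6.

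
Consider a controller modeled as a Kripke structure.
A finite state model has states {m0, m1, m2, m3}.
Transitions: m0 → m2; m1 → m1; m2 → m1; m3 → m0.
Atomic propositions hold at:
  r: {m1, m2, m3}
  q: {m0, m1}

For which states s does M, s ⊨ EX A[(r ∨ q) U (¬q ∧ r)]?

{m0, m3}

Sat(r ∨ q) = {m0, m1, m2, m3}
Sat(¬q) = {m2, m3}
Sat(¬q ∧ r) = {m2, m3}
A[(r ∨ q) U (¬q ∧ r)]: least fixpoint, start Z0 = Sat((¬q ∧ r)) = {m2, m3}, add states in Sat(r ∨ q) with every successor in Z. Z1 = {m0, m2, m3}; fixed.
Sat(A[(r ∨ q) U (¬q ∧ r)]) = {m0, m2, m3}
Sat(EX A[(r ∨ q) U (¬q ∧ r)]) = {s : some successor in {m0, m2, m3}} = {m0, m3}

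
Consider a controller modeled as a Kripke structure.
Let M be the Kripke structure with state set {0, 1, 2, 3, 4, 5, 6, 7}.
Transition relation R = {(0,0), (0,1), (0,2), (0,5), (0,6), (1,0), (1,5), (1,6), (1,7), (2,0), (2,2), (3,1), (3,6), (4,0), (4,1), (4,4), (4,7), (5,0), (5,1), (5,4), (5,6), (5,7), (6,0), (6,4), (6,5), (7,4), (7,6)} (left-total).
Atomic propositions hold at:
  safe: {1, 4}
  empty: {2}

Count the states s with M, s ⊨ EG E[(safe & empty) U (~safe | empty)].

6

Sat(safe & empty) = ∅
Sat(~safe) = {0, 2, 3, 5, 6, 7}
Sat(~safe | empty) = {0, 2, 3, 5, 6, 7}
E[(safe & empty) U (~safe | empty)]: least fixpoint, start Z0 = Sat((~safe | empty)) = {0, 2, 3, 5, 6, 7}, add states in Sat(safe & empty) with some successor in Z. Already a fixed point.
Sat(E[(safe & empty) U (~safe | empty)]) = {0, 2, 3, 5, 6, 7}
EG E[(safe & empty) U (~safe | empty)]: greatest fixpoint, start Z0 = {0, 2, 3, 5, 6, 7}, keep only states in Sat with some successor in Z. Already a fixed point.
Sat(EG E[(safe & empty) U (~safe | empty)]) = {0, 2, 3, 5, 6, 7}
|Sat(EG E[(safe & empty) U (~safe | empty)])| = |{0, 2, 3, 5, 6, 7}| = 6.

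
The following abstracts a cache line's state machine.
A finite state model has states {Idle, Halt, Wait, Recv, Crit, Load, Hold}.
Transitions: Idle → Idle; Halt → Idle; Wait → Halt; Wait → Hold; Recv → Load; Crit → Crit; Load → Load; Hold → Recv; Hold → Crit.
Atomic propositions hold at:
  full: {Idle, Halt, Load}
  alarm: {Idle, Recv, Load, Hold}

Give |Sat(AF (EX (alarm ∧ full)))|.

4

Sat(alarm ∧ full) = {Idle, Load}
Sat(EX (alarm ∧ full)) = {s : some successor in {Idle, Load}} = {Idle, Halt, Recv, Load}
AF (EX (alarm ∧ full)): least fixpoint, start Z0 = {Idle, Halt, Recv, Load}, add states with every successor in Z. Already a fixed point.
Sat(AF (EX (alarm ∧ full))) = {Idle, Halt, Recv, Load}
|Sat(AF (EX (alarm ∧ full)))| = |{Idle, Halt, Recv, Load}| = 4.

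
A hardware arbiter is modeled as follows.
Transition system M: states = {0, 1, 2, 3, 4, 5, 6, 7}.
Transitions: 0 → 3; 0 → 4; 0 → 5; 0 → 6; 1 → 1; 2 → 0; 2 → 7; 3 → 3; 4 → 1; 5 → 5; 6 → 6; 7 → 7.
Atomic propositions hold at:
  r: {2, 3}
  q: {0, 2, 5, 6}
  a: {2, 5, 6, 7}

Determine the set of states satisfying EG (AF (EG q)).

{0, 2, 5, 6}

EG q: greatest fixpoint, start Z0 = {0, 2, 5, 6}, keep only states in Sat with some successor in Z. Already a fixed point.
Sat(EG q) = {0, 2, 5, 6}
AF (EG q): least fixpoint, start Z0 = {0, 2, 5, 6}, add states with every successor in Z. Already a fixed point.
Sat(AF (EG q)) = {0, 2, 5, 6}
EG (AF (EG q)): greatest fixpoint, start Z0 = {0, 2, 5, 6}, keep only states in Sat with some successor in Z. Already a fixed point.
Sat(EG (AF (EG q))) = {0, 2, 5, 6}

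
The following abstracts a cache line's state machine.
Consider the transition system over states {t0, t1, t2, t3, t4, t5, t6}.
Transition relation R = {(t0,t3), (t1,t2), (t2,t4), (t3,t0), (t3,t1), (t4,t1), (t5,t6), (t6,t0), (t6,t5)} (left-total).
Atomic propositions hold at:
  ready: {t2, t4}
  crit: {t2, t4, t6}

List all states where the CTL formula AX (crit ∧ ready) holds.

Sat(crit ∧ ready) = {t2, t4}
Sat(AX (crit ∧ ready)) = {s : every successor in {t2, t4}} = {t1, t2}

{t1, t2}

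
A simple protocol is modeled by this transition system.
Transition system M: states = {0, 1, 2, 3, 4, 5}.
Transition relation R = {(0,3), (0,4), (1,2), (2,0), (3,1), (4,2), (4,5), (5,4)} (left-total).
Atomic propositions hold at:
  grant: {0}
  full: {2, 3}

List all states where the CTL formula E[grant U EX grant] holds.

{2}

Sat(EX grant) = {s : some successor in {0}} = {2}
E[grant U EX grant]: least fixpoint, start Z0 = Sat(EX grant) = {2}, add states in Sat(grant) with some successor in Z. Already a fixed point.
Sat(E[grant U EX grant]) = {2}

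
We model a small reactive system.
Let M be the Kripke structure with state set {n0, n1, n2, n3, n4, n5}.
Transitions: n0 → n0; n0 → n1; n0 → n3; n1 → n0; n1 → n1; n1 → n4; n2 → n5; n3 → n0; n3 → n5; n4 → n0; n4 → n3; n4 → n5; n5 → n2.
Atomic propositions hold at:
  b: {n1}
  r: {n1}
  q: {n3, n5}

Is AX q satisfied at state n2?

Yes

Sat(AX q) = {s : every successor in {n3, n5}} = {n2}
n2 ∈ Sat(AX q) = {n2}, so the formula holds at n2.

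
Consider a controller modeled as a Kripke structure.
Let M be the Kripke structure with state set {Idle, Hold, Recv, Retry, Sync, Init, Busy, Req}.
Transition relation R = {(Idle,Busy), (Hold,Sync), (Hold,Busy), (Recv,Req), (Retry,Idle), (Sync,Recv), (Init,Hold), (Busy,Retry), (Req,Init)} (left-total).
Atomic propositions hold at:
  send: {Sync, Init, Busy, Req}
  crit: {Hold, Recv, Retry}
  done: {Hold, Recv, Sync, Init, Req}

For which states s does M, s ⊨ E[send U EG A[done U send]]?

A[done U send]: least fixpoint, start Z0 = Sat(send) = {Sync, Init, Busy, Req}, add states in Sat(done) with every successor in Z. Z1 = {Hold, Recv, Sync, Init, Busy, Req}; fixed.
Sat(A[done U send]) = {Hold, Recv, Sync, Init, Busy, Req}
EG A[done U send]: greatest fixpoint, start Z0 = {Hold, Recv, Sync, Init, Busy, Req}, keep only states in Sat with some successor in Z. Z1 = {Hold, Recv, Sync, Init, Req}; fixed.
Sat(EG A[done U send]) = {Hold, Recv, Sync, Init, Req}
E[send U EG A[done U send]]: least fixpoint, start Z0 = Sat(EG A[done U send]) = {Hold, Recv, Sync, Init, Req}, add states in Sat(send) with some successor in Z. Already a fixed point.
Sat(E[send U EG A[done U send]]) = {Hold, Recv, Sync, Init, Req}

{Hold, Recv, Sync, Init, Req}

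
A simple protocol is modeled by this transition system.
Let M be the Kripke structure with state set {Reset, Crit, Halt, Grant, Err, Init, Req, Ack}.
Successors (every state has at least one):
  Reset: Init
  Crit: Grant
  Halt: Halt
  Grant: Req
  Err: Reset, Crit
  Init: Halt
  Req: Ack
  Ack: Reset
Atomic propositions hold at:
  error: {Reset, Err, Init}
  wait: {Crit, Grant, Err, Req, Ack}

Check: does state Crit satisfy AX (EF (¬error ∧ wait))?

Sat(¬error) = {Crit, Halt, Grant, Req, Ack}
Sat(¬error ∧ wait) = {Crit, Grant, Req, Ack}
EF (¬error ∧ wait): least fixpoint, start Z0 = {Crit, Grant, Req, Ack}, add states with some successor in Z. Z1 = {Crit, Grant, Err, Req, Ack}; fixed.
Sat(EF (¬error ∧ wait)) = {Crit, Grant, Err, Req, Ack}
Sat(AX (EF (¬error ∧ wait))) = {s : every successor in {Crit, Grant, Err, Req, Ack}} = {Crit, Grant, Req}
Crit ∈ Sat(AX (EF (¬error ∧ wait))) = {Crit, Grant, Req}, so the formula holds at Crit.

Yes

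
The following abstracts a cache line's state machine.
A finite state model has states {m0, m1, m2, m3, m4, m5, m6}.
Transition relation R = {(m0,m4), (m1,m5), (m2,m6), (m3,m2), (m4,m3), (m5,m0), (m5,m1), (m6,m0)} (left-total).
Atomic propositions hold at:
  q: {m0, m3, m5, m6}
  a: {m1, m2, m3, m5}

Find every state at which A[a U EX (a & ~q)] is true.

Sat(~q) = {m1, m2, m4}
Sat(a & ~q) = {m1, m2}
Sat(EX (a & ~q)) = {s : some successor in {m1, m2}} = {m3, m5}
A[a U EX (a & ~q)]: least fixpoint, start Z0 = Sat(EX (a & ~q)) = {m3, m5}, add states in Sat(a) with every successor in Z. Z1 = {m1, m3, m5}; fixed.
Sat(A[a U EX (a & ~q)]) = {m1, m3, m5}

{m1, m3, m5}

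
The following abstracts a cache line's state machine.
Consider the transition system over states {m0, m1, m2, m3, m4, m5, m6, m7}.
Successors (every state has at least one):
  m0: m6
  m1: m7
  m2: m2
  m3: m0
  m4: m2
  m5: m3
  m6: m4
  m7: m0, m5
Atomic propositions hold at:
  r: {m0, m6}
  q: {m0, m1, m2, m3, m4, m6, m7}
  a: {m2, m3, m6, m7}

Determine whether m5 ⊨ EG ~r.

Sat(~r) = {m1, m2, m3, m4, m5, m7}
EG ~r: greatest fixpoint, start Z0 = {m1, m2, m3, m4, m5, m7}, keep only states in Sat with some successor in Z. Z1 = {m1, m2, m4, m5, m7}; Z2 = {m1, m2, m4, m7}; Z3 = {m1, m2, m4}; Z4 = {m2, m4}; fixed.
Sat(EG ~r) = {m2, m4}
m5 ∉ Sat(EG ~r) = {m2, m4}, so the formula does not hold at m5.

No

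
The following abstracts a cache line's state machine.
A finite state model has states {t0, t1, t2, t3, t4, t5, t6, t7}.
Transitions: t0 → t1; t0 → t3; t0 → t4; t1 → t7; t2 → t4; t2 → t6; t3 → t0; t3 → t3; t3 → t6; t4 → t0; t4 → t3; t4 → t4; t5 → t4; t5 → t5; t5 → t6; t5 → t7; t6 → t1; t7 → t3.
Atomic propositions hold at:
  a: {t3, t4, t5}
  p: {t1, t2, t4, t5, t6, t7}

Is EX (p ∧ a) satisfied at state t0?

Sat(p ∧ a) = {t4, t5}
Sat(EX (p ∧ a)) = {s : some successor in {t4, t5}} = {t0, t2, t4, t5}
t0 ∈ Sat(EX (p ∧ a)) = {t0, t2, t4, t5}, so the formula holds at t0.

Yes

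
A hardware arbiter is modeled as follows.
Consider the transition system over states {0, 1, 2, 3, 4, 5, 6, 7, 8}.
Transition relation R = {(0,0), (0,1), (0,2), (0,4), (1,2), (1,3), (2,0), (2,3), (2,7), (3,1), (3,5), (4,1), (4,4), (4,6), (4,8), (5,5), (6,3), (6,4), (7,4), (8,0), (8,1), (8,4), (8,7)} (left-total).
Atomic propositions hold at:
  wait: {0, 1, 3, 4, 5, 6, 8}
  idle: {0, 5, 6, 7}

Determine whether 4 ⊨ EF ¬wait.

Yes

Sat(¬wait) = {2, 7}
EF ¬wait: least fixpoint, start Z0 = {2, 7}, add states with some successor in Z. Z1 = {0, 1, 2, 7, 8}; Z2 = {0, 1, 2, 3, 4, 7, 8}; Z3 = {0, 1, 2, 3, 4, 6, 7, 8}; fixed.
Sat(EF ¬wait) = {0, 1, 2, 3, 4, 6, 7, 8}
4 ∈ Sat(EF ¬wait) = {0, 1, 2, 3, 4, 6, 7, 8}, so the formula holds at 4.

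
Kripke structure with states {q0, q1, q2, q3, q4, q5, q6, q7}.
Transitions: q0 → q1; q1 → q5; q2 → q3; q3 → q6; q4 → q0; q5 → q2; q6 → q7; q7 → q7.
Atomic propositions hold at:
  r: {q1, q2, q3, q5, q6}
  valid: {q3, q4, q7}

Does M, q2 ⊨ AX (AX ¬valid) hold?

Sat(¬valid) = {q0, q1, q2, q5, q6}
Sat(AX ¬valid) = {s : every successor in {q0, q1, q2, q5, q6}} = {q0, q1, q3, q4, q5}
Sat(AX (AX ¬valid)) = {s : every successor in {q0, q1, q3, q4, q5}} = {q0, q1, q2, q4}
q2 ∈ Sat(AX (AX ¬valid)) = {q0, q1, q2, q4}, so the formula holds at q2.

Yes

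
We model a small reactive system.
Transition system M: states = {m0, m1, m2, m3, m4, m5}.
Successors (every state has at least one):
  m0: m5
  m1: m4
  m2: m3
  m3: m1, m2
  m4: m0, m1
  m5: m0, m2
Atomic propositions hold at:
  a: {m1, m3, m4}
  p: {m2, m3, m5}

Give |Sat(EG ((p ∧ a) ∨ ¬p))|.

3

Sat(p ∧ a) = {m3}
Sat(¬p) = {m0, m1, m4}
Sat((p ∧ a) ∨ ¬p) = {m0, m1, m3, m4}
EG ((p ∧ a) ∨ ¬p): greatest fixpoint, start Z0 = {m0, m1, m3, m4}, keep only states in Sat with some successor in Z. Z1 = {m1, m3, m4}; fixed.
Sat(EG ((p ∧ a) ∨ ¬p)) = {m1, m3, m4}
|Sat(EG ((p ∧ a) ∨ ¬p))| = |{m1, m3, m4}| = 3.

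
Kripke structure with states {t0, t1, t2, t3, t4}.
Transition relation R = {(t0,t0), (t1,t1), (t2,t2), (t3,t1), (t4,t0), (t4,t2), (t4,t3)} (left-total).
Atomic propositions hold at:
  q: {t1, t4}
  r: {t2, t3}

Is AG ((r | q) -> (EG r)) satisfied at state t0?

Yes

Sat(r | q) = {t1, t2, t3, t4}
EG r: greatest fixpoint, start Z0 = {t2, t3}, keep only states in Sat with some successor in Z. Z1 = {t2}; fixed.
Sat(EG r) = {t2}
Sat((r | q) -> (EG r)) = {t0, t2}
AG ((r | q) -> (EG r)): greatest fixpoint, start Z0 = {t0, t2}, keep only states in Sat with every successor in Z. Already a fixed point.
Sat(AG ((r | q) -> (EG r))) = {t0, t2}
t0 ∈ Sat(AG ((r | q) -> (EG r))) = {t0, t2}, so the formula holds at t0.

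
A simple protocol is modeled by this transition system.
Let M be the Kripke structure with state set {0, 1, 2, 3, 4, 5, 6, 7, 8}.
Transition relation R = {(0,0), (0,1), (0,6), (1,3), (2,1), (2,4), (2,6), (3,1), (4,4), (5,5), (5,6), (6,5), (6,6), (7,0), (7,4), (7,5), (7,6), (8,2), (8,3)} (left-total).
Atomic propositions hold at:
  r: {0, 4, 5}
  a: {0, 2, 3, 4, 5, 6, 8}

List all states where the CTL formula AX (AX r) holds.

Sat(AX r) = {s : every successor in {0, 4, 5}} = {4}
Sat(AX (AX r)) = {s : every successor in {4}} = {4}

{4}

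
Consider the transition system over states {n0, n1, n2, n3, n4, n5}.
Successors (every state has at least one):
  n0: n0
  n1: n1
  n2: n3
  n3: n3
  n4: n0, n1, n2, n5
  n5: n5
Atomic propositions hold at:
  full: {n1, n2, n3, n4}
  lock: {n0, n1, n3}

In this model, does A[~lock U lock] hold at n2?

Yes

Sat(~lock) = {n2, n4, n5}
A[~lock U lock]: least fixpoint, start Z0 = Sat(lock) = {n0, n1, n3}, add states in Sat(~lock) with every successor in Z. Z1 = {n0, n1, n2, n3}; fixed.
Sat(A[~lock U lock]) = {n0, n1, n2, n3}
n2 ∈ Sat(A[~lock U lock]) = {n0, n1, n2, n3}, so the formula holds at n2.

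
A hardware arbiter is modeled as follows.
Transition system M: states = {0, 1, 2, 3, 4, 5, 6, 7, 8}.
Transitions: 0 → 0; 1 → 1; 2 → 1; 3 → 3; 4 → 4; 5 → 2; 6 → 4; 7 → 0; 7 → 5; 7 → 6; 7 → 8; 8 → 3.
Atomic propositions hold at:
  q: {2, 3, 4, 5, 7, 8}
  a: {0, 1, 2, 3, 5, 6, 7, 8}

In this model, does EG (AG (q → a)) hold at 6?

No

Sat(q → a) = {0, 1, 2, 3, 5, 6, 7, 8}
AG (q → a): greatest fixpoint, start Z0 = {0, 1, 2, 3, 5, 6, 7, 8}, keep only states in Sat with every successor in Z. Z1 = {0, 1, 2, 3, 5, 7, 8}; Z2 = {0, 1, 2, 3, 5, 8}; fixed.
Sat(AG (q → a)) = {0, 1, 2, 3, 5, 8}
EG (AG (q → a)): greatest fixpoint, start Z0 = {0, 1, 2, 3, 5, 8}, keep only states in Sat with some successor in Z. Already a fixed point.
Sat(EG (AG (q → a))) = {0, 1, 2, 3, 5, 8}
6 ∉ Sat(EG (AG (q → a))) = {0, 1, 2, 3, 5, 8}, so the formula does not hold at 6.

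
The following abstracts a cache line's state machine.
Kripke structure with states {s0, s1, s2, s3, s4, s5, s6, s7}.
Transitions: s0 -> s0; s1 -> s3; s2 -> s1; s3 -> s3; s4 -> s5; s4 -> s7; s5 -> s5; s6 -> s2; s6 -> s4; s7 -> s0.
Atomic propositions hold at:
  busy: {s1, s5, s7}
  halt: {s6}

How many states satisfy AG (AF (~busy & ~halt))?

Sat(~busy) = {s0, s2, s3, s4, s6}
Sat(~halt) = {s0, s1, s2, s3, s4, s5, s7}
Sat(~busy & ~halt) = {s0, s2, s3, s4}
AF (~busy & ~halt): least fixpoint, start Z0 = {s0, s2, s3, s4}, add states with every successor in Z. Z1 = {s0, s1, s2, s3, s4, s6, s7}; fixed.
Sat(AF (~busy & ~halt)) = {s0, s1, s2, s3, s4, s6, s7}
AG (AF (~busy & ~halt)): greatest fixpoint, start Z0 = {s0, s1, s2, s3, s4, s6, s7}, keep only states in Sat with every successor in Z. Z1 = {s0, s1, s2, s3, s6, s7}; Z2 = {s0, s1, s2, s3, s7}; fixed.
Sat(AG (AF (~busy & ~halt))) = {s0, s1, s2, s3, s7}
|Sat(AG (AF (~busy & ~halt)))| = |{s0, s1, s2, s3, s7}| = 5.

5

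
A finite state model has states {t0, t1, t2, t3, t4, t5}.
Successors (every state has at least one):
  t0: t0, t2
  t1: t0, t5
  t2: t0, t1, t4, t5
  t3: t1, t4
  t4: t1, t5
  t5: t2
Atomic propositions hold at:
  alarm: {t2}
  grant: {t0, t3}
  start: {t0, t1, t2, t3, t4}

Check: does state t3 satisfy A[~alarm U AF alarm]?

Sat(~alarm) = {t0, t1, t3, t4, t5}
AF alarm: least fixpoint, start Z0 = {t2}, add states with every successor in Z. Z1 = {t2, t5}; fixed.
Sat(AF alarm) = {t2, t5}
A[~alarm U AF alarm]: least fixpoint, start Z0 = Sat(AF alarm) = {t2, t5}, add states in Sat(~alarm) with every successor in Z. Already a fixed point.
Sat(A[~alarm U AF alarm]) = {t2, t5}
t3 ∉ Sat(A[~alarm U AF alarm]) = {t2, t5}, so the formula does not hold at t3.

No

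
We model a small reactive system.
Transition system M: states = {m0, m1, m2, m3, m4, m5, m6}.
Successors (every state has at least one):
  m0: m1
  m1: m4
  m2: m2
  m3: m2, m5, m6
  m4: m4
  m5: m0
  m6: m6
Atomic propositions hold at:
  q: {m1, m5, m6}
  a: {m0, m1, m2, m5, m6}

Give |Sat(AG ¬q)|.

2

Sat(¬q) = {m0, m2, m3, m4}
AG ¬q: greatest fixpoint, start Z0 = {m0, m2, m3, m4}, keep only states in Sat with every successor in Z. Z1 = {m2, m4}; fixed.
Sat(AG ¬q) = {m2, m4}
|Sat(AG ¬q)| = |{m2, m4}| = 2.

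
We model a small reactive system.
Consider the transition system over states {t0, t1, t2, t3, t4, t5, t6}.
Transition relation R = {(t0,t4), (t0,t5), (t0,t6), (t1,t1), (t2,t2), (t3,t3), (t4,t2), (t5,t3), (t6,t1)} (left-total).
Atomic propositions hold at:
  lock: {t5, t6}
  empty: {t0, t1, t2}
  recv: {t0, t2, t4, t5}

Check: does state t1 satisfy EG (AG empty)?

Yes

AG empty: greatest fixpoint, start Z0 = {t0, t1, t2}, keep only states in Sat with every successor in Z. Z1 = {t1, t2}; fixed.
Sat(AG empty) = {t1, t2}
EG (AG empty): greatest fixpoint, start Z0 = {t1, t2}, keep only states in Sat with some successor in Z. Already a fixed point.
Sat(EG (AG empty)) = {t1, t2}
t1 ∈ Sat(EG (AG empty)) = {t1, t2}, so the formula holds at t1.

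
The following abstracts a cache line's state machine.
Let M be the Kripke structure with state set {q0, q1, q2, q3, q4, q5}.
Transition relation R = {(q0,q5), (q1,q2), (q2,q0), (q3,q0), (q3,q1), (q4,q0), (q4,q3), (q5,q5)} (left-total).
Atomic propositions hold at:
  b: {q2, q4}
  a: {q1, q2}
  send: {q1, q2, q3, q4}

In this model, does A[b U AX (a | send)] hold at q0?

Sat(a | send) = {q1, q2, q3, q4}
Sat(AX (a | send)) = {s : every successor in {q1, q2, q3, q4}} = {q1}
A[b U AX (a | send)]: least fixpoint, start Z0 = Sat(AX (a | send)) = {q1}, add states in Sat(b) with every successor in Z. Already a fixed point.
Sat(A[b U AX (a | send)]) = {q1}
q0 ∉ Sat(A[b U AX (a | send)]) = {q1}, so the formula does not hold at q0.

No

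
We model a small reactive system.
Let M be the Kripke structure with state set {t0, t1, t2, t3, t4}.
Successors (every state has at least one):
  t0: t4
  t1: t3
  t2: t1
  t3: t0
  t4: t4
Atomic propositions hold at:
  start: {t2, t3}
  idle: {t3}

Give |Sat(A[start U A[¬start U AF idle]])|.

3

Sat(¬start) = {t0, t1, t4}
AF idle: least fixpoint, start Z0 = {t3}, add states with every successor in Z. Z1 = {t1, t3}; Z2 = {t1, t2, t3}; fixed.
Sat(AF idle) = {t1, t2, t3}
A[¬start U AF idle]: least fixpoint, start Z0 = Sat(AF idle) = {t1, t2, t3}, add states in Sat(¬start) with every successor in Z. Already a fixed point.
Sat(A[¬start U AF idle]) = {t1, t2, t3}
A[start U A[¬start U AF idle]]: least fixpoint, start Z0 = Sat(A[¬start U AF idle]) = {t1, t2, t3}, add states in Sat(start) with every successor in Z. Already a fixed point.
Sat(A[start U A[¬start U AF idle]]) = {t1, t2, t3}
|Sat(A[start U A[¬start U AF idle]])| = |{t1, t2, t3}| = 3.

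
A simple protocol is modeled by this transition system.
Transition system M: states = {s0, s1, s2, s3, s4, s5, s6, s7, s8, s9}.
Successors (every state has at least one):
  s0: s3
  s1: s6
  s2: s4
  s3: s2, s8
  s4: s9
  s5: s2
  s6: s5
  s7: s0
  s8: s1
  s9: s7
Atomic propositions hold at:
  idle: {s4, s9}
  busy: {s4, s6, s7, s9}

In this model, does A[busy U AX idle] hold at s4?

Sat(AX idle) = {s : every successor in {s4, s9}} = {s2, s4}
A[busy U AX idle]: least fixpoint, start Z0 = Sat(AX idle) = {s2, s4}, add states in Sat(busy) with every successor in Z. Already a fixed point.
Sat(A[busy U AX idle]) = {s2, s4}
s4 ∈ Sat(A[busy U AX idle]) = {s2, s4}, so the formula holds at s4.

Yes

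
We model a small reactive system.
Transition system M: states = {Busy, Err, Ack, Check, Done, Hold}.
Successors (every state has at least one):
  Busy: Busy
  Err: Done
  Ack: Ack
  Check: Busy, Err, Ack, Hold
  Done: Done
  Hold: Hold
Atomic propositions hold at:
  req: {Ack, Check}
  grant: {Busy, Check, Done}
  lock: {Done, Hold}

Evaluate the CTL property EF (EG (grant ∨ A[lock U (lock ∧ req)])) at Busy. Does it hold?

Sat(lock ∧ req) = ∅
A[lock U (lock ∧ req)]: least fixpoint, start Z0 = Sat((lock ∧ req)) = ∅, add states in Sat(lock) with every successor in Z. Already a fixed point.
Sat(A[lock U (lock ∧ req)]) = ∅
Sat(grant ∨ A[lock U (lock ∧ req)]) = {Busy, Check, Done}
EG (grant ∨ A[lock U (lock ∧ req)]): greatest fixpoint, start Z0 = {Busy, Check, Done}, keep only states in Sat with some successor in Z. Already a fixed point.
Sat(EG (grant ∨ A[lock U (lock ∧ req)])) = {Busy, Check, Done}
EF (EG (grant ∨ A[lock U (lock ∧ req)])): least fixpoint, start Z0 = {Busy, Check, Done}, add states with some successor in Z. Z1 = {Busy, Err, Check, Done}; fixed.
Sat(EF (EG (grant ∨ A[lock U (lock ∧ req)]))) = {Busy, Err, Check, Done}
Busy ∈ Sat(EF (EG (grant ∨ A[lock U (lock ∧ req)]))) = {Busy, Err, Check, Done}, so the formula holds at Busy.

Yes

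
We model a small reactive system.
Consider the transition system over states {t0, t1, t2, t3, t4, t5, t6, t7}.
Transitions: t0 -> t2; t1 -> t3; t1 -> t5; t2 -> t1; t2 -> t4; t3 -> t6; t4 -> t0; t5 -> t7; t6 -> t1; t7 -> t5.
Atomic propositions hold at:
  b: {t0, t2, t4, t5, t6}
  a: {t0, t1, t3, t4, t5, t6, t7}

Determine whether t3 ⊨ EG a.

EG a: greatest fixpoint, start Z0 = {t0, t1, t3, t4, t5, t6, t7}, keep only states in Sat with some successor in Z. Z1 = {t1, t3, t4, t5, t6, t7}; Z2 = {t1, t3, t5, t6, t7}; fixed.
Sat(EG a) = {t1, t3, t5, t6, t7}
t3 ∈ Sat(EG a) = {t1, t3, t5, t6, t7}, so the formula holds at t3.

Yes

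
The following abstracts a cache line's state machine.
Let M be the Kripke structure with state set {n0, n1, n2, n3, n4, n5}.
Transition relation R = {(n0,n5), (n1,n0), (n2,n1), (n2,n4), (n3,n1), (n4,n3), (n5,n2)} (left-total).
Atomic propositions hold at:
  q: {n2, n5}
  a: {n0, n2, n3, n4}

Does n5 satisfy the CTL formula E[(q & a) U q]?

Sat(q & a) = {n2}
E[(q & a) U q]: least fixpoint, start Z0 = Sat(q) = {n2, n5}, add states in Sat(q & a) with some successor in Z. Already a fixed point.
Sat(E[(q & a) U q]) = {n2, n5}
n5 ∈ Sat(E[(q & a) U q]) = {n2, n5}, so the formula holds at n5.

Yes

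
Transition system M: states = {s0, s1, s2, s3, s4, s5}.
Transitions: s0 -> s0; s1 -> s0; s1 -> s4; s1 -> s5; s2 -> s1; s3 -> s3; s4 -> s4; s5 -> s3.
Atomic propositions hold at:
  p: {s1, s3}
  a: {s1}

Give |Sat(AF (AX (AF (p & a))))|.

1

Sat(p & a) = {s1}
AF (p & a): least fixpoint, start Z0 = {s1}, add states with every successor in Z. Z1 = {s1, s2}; fixed.
Sat(AF (p & a)) = {s1, s2}
Sat(AX (AF (p & a))) = {s : every successor in {s1, s2}} = {s2}
AF (AX (AF (p & a))): least fixpoint, start Z0 = {s2}, add states with every successor in Z. Already a fixed point.
Sat(AF (AX (AF (p & a)))) = {s2}
|Sat(AF (AX (AF (p & a))))| = |{s2}| = 1.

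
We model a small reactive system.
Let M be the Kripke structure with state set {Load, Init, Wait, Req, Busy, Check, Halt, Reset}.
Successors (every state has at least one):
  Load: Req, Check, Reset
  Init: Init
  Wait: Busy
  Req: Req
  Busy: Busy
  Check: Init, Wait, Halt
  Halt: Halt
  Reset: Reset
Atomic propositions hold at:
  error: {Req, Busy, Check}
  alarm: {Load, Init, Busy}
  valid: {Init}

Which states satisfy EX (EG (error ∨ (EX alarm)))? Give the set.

{Load, Init, Wait, Req, Busy, Check}

Sat(EX alarm) = {s : some successor in {Load, Init, Busy}} = {Init, Wait, Busy, Check}
Sat(error ∨ (EX alarm)) = {Init, Wait, Req, Busy, Check}
EG (error ∨ (EX alarm)): greatest fixpoint, start Z0 = {Init, Wait, Req, Busy, Check}, keep only states in Sat with some successor in Z. Already a fixed point.
Sat(EG (error ∨ (EX alarm))) = {Init, Wait, Req, Busy, Check}
Sat(EX (EG (error ∨ (EX alarm)))) = {s : some successor in {Init, Wait, Req, Busy, Check}} = {Load, Init, Wait, Req, Busy, Check}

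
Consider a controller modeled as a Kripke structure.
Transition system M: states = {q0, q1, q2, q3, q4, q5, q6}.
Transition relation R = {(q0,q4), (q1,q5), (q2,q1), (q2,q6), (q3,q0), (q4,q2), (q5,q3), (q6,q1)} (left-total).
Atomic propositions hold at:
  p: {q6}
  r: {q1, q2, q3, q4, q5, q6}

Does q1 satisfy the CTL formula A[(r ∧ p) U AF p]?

No

Sat(r ∧ p) = {q6}
AF p: least fixpoint, start Z0 = {q6}, add states with every successor in Z. Already a fixed point.
Sat(AF p) = {q6}
A[(r ∧ p) U AF p]: least fixpoint, start Z0 = Sat(AF p) = {q6}, add states in Sat(r ∧ p) with every successor in Z. Already a fixed point.
Sat(A[(r ∧ p) U AF p]) = {q6}
q1 ∉ Sat(A[(r ∧ p) U AF p]) = {q6}, so the formula does not hold at q1.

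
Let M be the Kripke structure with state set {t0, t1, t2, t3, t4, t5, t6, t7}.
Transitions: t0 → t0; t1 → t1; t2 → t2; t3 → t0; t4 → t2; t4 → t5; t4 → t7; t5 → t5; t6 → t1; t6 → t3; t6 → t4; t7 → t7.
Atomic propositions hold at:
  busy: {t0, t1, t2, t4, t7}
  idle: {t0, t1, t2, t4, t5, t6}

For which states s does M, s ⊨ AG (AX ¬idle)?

{t7}

Sat(¬idle) = {t3, t7}
Sat(AX ¬idle) = {s : every successor in {t3, t7}} = {t7}
AG (AX ¬idle): greatest fixpoint, start Z0 = {t7}, keep only states in Sat with every successor in Z. Already a fixed point.
Sat(AG (AX ¬idle)) = {t7}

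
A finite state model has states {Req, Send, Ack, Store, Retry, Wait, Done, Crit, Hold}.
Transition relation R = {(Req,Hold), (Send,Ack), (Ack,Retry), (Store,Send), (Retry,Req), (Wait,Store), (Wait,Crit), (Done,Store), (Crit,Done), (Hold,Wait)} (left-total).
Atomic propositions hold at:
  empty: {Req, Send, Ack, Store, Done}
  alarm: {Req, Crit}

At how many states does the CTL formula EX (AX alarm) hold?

Sat(AX alarm) = {s : every successor in {Req, Crit}} = {Retry}
Sat(EX (AX alarm)) = {s : some successor in {Retry}} = {Ack}
|Sat(EX (AX alarm))| = |{Ack}| = 1.

1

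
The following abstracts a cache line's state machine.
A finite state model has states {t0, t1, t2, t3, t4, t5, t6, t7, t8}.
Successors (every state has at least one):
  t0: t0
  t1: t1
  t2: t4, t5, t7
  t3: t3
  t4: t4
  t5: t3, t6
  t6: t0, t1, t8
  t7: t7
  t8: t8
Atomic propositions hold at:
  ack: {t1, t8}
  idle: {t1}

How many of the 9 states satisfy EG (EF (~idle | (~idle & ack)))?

8

Sat(~idle) = {t0, t2, t3, t4, t5, t6, t7, t8}
Sat(~idle & ack) = {t8}
Sat(~idle | (~idle & ack)) = {t0, t2, t3, t4, t5, t6, t7, t8}
EF (~idle | (~idle & ack)): least fixpoint, start Z0 = {t0, t2, t3, t4, t5, t6, t7, t8}, add states with some successor in Z. Already a fixed point.
Sat(EF (~idle | (~idle & ack))) = {t0, t2, t3, t4, t5, t6, t7, t8}
EG (EF (~idle | (~idle & ack))): greatest fixpoint, start Z0 = {t0, t2, t3, t4, t5, t6, t7, t8}, keep only states in Sat with some successor in Z. Already a fixed point.
Sat(EG (EF (~idle | (~idle & ack)))) = {t0, t2, t3, t4, t5, t6, t7, t8}
|Sat(EG (EF (~idle | (~idle & ack))))| = |{t0, t2, t3, t4, t5, t6, t7, t8}| = 8.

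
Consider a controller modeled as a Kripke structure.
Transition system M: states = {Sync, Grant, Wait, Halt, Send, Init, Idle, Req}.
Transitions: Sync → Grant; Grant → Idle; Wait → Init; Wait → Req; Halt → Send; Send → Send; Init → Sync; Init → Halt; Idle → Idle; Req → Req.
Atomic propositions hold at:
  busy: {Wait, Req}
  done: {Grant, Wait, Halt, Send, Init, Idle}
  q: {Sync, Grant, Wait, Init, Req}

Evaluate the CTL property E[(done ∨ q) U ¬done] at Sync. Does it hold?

Sat(done ∨ q) = {Sync, Grant, Wait, Halt, Send, Init, Idle, Req}
Sat(¬done) = {Sync, Req}
E[(done ∨ q) U ¬done]: least fixpoint, start Z0 = Sat(¬done) = {Sync, Req}, add states in Sat(done ∨ q) with some successor in Z. Z1 = {Sync, Wait, Init, Req}; fixed.
Sat(E[(done ∨ q) U ¬done]) = {Sync, Wait, Init, Req}
Sync ∈ Sat(E[(done ∨ q) U ¬done]) = {Sync, Wait, Init, Req}, so the formula holds at Sync.

Yes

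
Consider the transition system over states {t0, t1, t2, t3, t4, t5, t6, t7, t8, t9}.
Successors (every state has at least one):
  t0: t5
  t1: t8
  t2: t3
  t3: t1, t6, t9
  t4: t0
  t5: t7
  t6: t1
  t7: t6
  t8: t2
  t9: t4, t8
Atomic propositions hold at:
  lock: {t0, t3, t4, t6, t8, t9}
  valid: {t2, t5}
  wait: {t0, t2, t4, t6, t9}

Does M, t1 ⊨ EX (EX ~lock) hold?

Sat(~lock) = {t1, t2, t5, t7}
Sat(EX ~lock) = {s : some successor in {t1, t2, t5, t7}} = {t0, t3, t5, t6, t8}
Sat(EX (EX ~lock)) = {s : some successor in {t0, t3, t5, t6, t8}} = {t0, t1, t2, t3, t4, t7, t9}
t1 ∈ Sat(EX (EX ~lock)) = {t0, t1, t2, t3, t4, t7, t9}, so the formula holds at t1.

Yes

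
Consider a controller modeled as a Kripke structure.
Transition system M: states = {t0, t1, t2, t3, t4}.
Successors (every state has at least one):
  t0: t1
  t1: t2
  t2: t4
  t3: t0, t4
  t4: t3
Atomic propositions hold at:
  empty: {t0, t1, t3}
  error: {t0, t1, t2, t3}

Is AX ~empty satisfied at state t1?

Yes

Sat(~empty) = {t2, t4}
Sat(AX ~empty) = {s : every successor in {t2, t4}} = {t1, t2}
t1 ∈ Sat(AX ~empty) = {t1, t2}, so the formula holds at t1.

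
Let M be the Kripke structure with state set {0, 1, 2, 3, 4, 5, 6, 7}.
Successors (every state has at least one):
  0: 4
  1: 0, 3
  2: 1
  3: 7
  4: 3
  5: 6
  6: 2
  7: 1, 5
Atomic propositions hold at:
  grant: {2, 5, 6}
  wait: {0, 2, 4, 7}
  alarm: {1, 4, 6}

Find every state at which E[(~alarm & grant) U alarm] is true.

{1, 2, 4, 5, 6}

Sat(~alarm) = {0, 2, 3, 5, 7}
Sat(~alarm & grant) = {2, 5}
E[(~alarm & grant) U alarm]: least fixpoint, start Z0 = Sat(alarm) = {1, 4, 6}, add states in Sat(~alarm & grant) with some successor in Z. Z1 = {1, 2, 4, 5, 6}; fixed.
Sat(E[(~alarm & grant) U alarm]) = {1, 2, 4, 5, 6}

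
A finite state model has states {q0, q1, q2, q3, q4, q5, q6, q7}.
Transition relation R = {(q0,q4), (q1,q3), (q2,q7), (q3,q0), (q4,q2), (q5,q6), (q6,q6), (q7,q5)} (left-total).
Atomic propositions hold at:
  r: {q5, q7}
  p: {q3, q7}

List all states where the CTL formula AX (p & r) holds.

Sat(p & r) = {q7}
Sat(AX (p & r)) = {s : every successor in {q7}} = {q2}

{q2}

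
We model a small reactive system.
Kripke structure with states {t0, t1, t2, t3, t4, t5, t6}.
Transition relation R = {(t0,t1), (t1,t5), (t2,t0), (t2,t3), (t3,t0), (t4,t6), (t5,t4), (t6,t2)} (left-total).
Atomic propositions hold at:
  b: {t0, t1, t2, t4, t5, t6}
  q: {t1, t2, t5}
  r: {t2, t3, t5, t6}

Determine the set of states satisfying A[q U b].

A[q U b]: least fixpoint, start Z0 = Sat(b) = {t0, t1, t2, t4, t5, t6}, add states in Sat(q) with every successor in Z. Already a fixed point.
Sat(A[q U b]) = {t0, t1, t2, t4, t5, t6}

{t0, t1, t2, t4, t5, t6}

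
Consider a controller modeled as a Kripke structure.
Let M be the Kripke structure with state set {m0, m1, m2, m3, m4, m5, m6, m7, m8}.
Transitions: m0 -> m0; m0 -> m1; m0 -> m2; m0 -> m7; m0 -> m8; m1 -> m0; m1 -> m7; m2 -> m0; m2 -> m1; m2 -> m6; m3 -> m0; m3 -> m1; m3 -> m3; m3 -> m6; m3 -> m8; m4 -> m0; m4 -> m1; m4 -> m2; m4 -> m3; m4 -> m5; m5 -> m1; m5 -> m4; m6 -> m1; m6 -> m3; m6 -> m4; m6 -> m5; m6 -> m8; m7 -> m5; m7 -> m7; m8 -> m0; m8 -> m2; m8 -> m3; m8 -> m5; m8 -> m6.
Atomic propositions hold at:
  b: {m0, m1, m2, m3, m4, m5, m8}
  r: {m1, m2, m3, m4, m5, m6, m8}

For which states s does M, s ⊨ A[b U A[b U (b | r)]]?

{m0, m1, m2, m3, m4, m5, m6, m8}

Sat(b | r) = {m0, m1, m2, m3, m4, m5, m6, m8}
A[b U (b | r)]: least fixpoint, start Z0 = Sat((b | r)) = {m0, m1, m2, m3, m4, m5, m6, m8}, add states in Sat(b) with every successor in Z. Already a fixed point.
Sat(A[b U (b | r)]) = {m0, m1, m2, m3, m4, m5, m6, m8}
A[b U A[b U (b | r)]]: least fixpoint, start Z0 = Sat(A[b U (b | r)]) = {m0, m1, m2, m3, m4, m5, m6, m8}, add states in Sat(b) with every successor in Z. Already a fixed point.
Sat(A[b U A[b U (b | r)]]) = {m0, m1, m2, m3, m4, m5, m6, m8}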